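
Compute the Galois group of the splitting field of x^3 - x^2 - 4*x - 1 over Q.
C_3

The polynomial is an irreducible cubic over Q and its discriminant is 169 = 13^2, a perfect square. For an irreducible cubic, a square discriminant forces the Galois group to be A_3, the cyclic group of order 3.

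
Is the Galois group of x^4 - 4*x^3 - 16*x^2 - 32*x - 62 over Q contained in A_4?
No

The polynomial is irreducible of degree 4 over Q. Its discriminant is -232989696, which is not a perfect square. A Galois group lies in the alternating group exactly when the discriminant is a square in Q, so the Galois group (D_4) is not contained in A_4.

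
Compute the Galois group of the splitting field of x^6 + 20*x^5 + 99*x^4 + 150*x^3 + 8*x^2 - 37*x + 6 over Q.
The polynomial f is an irreducible sextic over Q, so G = Gal(f/Q) is one of the 16 transitive subgroups 6T1, ..., 6T16 of S_6. The discriminant of f is 1770264843169 = 1330513^2, a perfect square, so G is contained in A_6. The transitive groups of degree 6 contained in A_6 are: A_4 (6T4, order 12), S_4 (6T7, order 24), (C_3 x C_3) : C_4 (6T10, order 36), PSL(2,5) (6T12, order 60), A_6 (6T15, order 360). By Dedekind's theorem, for a prime p not dividing disc(f) the degrees of the irreducible factors of f mod p form the cycle type of an element of G. Factoring f modulo the 21 such primes p <= 79 (skipping 19, which divides the discriminant), each new pattern first appears at: mod 2: f = (x)(x^5 + x^3 + 1), pattern 5+1; mod 7: f = (x^3 + x^2 + 3x + 5)(x^3 + 5x^2 + 4), pattern 3+3; mod 61: f = (x + 6)(x + 51)(x^2 + 10x + 60)(x^2 + 14x + 55), pattern 2+2+1+1. No other pattern occurs in this range, so the set of observed cycle types is {5+1, 3+3, 2+2+1+1}. The candidates containing elements of all these cycle types are PSL(2,5) (6T12) of order 60, A_6 (6T15) of order 360; the others are excluded. The observed types are precisely the cycle types that occur in PSL(2,5) (6T12) (apart from the identity). Each of the other remaining candidates has further cycle types, and by the Chebotarev density theorem the matching factorization patterns would occur for a proportion of primes equal to their share of the group: A_6 (6T15) additionally contains elements of type 4+2, 3+1+1+1 (130 of its 360 elements, about 36% of primes). None of the 21 primes tested shows any such pattern (for each of these groups the chance of that is below 10^-4), which rules them out. Hence G = PSL(2,5) (6T12), of order 60.

PSL(2,5) (order 60)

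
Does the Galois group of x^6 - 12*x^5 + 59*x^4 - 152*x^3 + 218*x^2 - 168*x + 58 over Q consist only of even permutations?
No

The polynomial is irreducible of degree 6 over Q. Its discriminant is -5120000, which is not a perfect square. A Galois group lies in the alternating group exactly when the discriminant is a square in Q, so the Galois group (S_4) is not contained in A_6.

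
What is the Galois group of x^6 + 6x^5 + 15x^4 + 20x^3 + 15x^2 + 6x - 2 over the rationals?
The polynomial f is an irreducible sextic over Q, so G = Gal(f/Q) is one of the 16 transitive subgroups 6T1, ..., 6T16 of S_6. The discriminant of f is 11337408, which is not a perfect square, so G is not contained in A_6. The transitive groups of degree 6 not contained in A_6 are: C_6 (6T1, order 6), S_3 (6T2, order 6), D_6 (6T3, order 12), C_3 x S_3 (6T5, order 18), A_4 x C_2 (6T6, order 24), S_4 (6T8, order 24), S_3 x S_3 (6T9, order 36), S_4 x C_2 (6T11, order 48), (S_3 x S_3) : C_2 (6T13, order 72), PGL(2,5) (6T14, order 120), S_6 (6T16, order 720). By Dedekind's theorem, for a prime p not dividing disc(f) the degrees of the irreducible factors of f mod p form the cycle type of an element of G. Factoring f modulo the 79 such primes p <= 419 (skipping 2, 3, which divide the discriminant), each new pattern first appears at: mod 5: f = (x^2 + 2)(x^2 + 2x + 4)(x^2 + 4x + 1), pattern 2+2+2; mod 7: f = (x^6 + 6x^5 + x^4 + 6x^3 + x^2 + 6x + 5), pattern 6; mod 11: f = (x + 4)(x + 9)(x^2 + 5x + 2)(x^2 + 10x + 7), pattern 2+2+1+1; mod 13: f = (x^3 + 3x^2 + 3x + 5)(x^3 + 3x^2 + 3x + 10), pattern 3+3; mod 61: f = (x + 3)(x + 27)(x + 29)(x + 34)(x + 36)(x + 60), pattern 1+1+1+1+1+1. No other pattern occurs in this range, so the set of observed cycle types is {2+2+2, 6, 2+2+1+1, 3+3, 1+1+1+1+1+1}. The candidates containing elements of all these cycle types are D_6 (6T3) of order 12, A_4 x C_2 (6T6) of order 24, S_3 x S_3 (6T9) of order 36, S_4 x C_2 (6T11) of order 48, (S_3 x S_3) : C_2 (6T13) of order 72, PGL(2,5) (6T14) of order 120, S_6 (6T16) of order 720; the others are excluded. The observed types are precisely the cycle types that occur in D_6 (6T3). Each of the other remaining candidates has further cycle types, and by the Chebotarev density theorem the matching factorization patterns would occur for a proportion of primes equal to their share of the group: A_4 x C_2 (6T6) additionally contains elements of type 2+1+1+1+1 (3 of its 24 elements, about 12% of primes); S_3 x S_3 (6T9) additionally contains elements of type 3+1+1+1 (4 of its 36 elements, about 11% of primes); S_4 x C_2 (6T11) additionally contains elements of type 4+2, 4+1+1, 2+1+1+1+1 (15 of its 48 elements, about 31% of primes); (S_3 x S_3) : C_2 (6T13) additionally contains elements of type 4+2, 3+2+1, 3+1+1+1, 2+1+1+1+1 (40 of its 72 elements, about 56% of primes); PGL(2,5) (6T14) additionally contains elements of type 5+1, 4+1+1 (54 of its 120 elements, about 45% of primes); S_6 (6T16) additionally contains elements of type 5+1, 4+2, 4+1+1, 3+2+1, 3+1+1+1, 2+1+1+1+1 (499 of its 720 elements, about 69% of primes). None of the 79 primes tested shows any such pattern (for each of these groups the chance of that is below 10^-4), which rules them out. Hence G = D_6 (6T3), of order 12.

6T3: D_6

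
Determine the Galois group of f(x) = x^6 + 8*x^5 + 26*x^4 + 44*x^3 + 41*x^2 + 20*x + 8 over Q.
(S_3 x S_3) : C_2 (also written G72)

The polynomial f is an irreducible sextic over Q, so G = Gal(f/Q) is one of the 16 transitive subgroups 6T1, ..., 6T16 of S_6. The discriminant of f is -48037888, which is not a perfect square, so G is not contained in A_6. The transitive groups of degree 6 not contained in A_6 are: C_6 (6T1, order 6), S_3 (6T2, order 6), D_6 (6T3, order 12), C_3 x S_3 (6T5, order 18), A_4 x C_2 (6T6, order 24), S_4 (6T8, order 24), S_3 x S_3 (6T9, order 36), S_4 x C_2 (6T11, order 48), (S_3 x S_3) : C_2 (6T13, order 72), PGL(2,5) (6T14, order 120), S_6 (6T16, order 720). By Dedekind's theorem, for a prime p not dividing disc(f) the degrees of the irreducible factors of f mod p form the cycle type of an element of G. Factoring f modulo the 29 such primes p <= 113 (skipping 2, which divides the discriminant), each new pattern first appears at: mod 3: f = (x^6 + 2x^5 + 2x^4 + 2x^3 + 2x^2 + 2x + 2), pattern 6; mod 5: f = (x + 3)(x^2 + x + 2)(x^3 + 4x^2 + 3), pattern 3+2+1; mod 7: f = (x^2 + 4)(x^4 + x^3 + x^2 + 5x + 2), pattern 4+2; mod 17: f = (x^3 + 4x^2 + 5x + 10)(x^3 + 4x^2 + 5x + 11), pattern 3+3; mod 19: f = (x^2 + 5x + 12)(x^2 + 8x + 4)(x^2 + 14x + 16), pattern 2+2+2; mod 37: f = (x + 11)(x + 36)(x^2 + 5x + 10)(x^2 + 30x + 8), pattern 2+2+1+1; mod 41: f = (x + 4)(x + 6)(x + 35)(x^3 + 4x^2 + 5x + 25), pattern 3+1+1+1; mod 113: f = (x + 10)(x + 28)(x + 79)(x + 104)(x^2 + 13x + 9), pattern 2+1+1+1+1. No other pattern occurs in this range, so the set of observed cycle types is {6, 3+2+1, 4+2, 3+3, 2+2+2, 2+2+1+1, 3+1+1+1, 2+1+1+1+1}. The candidates containing elements of all these cycle types are (S_3 x S_3) : C_2 (6T13) of order 72, S_6 (6T16) of order 720; the others are excluded. The observed types are precisely the cycle types that occur in (S_3 x S_3) : C_2 (6T13) (apart from the identity). Each of the other remaining candidates has further cycle types, and by the Chebotarev density theorem the matching factorization patterns would occur for a proportion of primes equal to their share of the group: S_6 (6T16) additionally contains elements of type 5+1, 4+1+1 (234 of its 720 elements, about 32% of primes). None of the 29 primes tested shows any such pattern (for each of these groups the chance of that is below 10^-4), which rules them out. Hence G = (S_3 x S_3) : C_2 (6T13), of order 72.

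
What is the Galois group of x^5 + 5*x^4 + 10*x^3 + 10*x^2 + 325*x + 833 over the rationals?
The polynomial f is an irreducible quintic over Q, so G = Gal(f/Q) is a transitive subgroup of S_5: one of C_5 (5T1, order 5), D_5 (5T2, order 10), F_20 (5T3, order 20), A_5 (5T4, order 60) or S_5 (5T5, order 120). The discriminant of f is 1073741824000000 = 32768000^2, a perfect square, so G is contained in A_5. The transitive groups of degree 5 contained in A_5 are: C_5 (5T1, order 5), D_5 (5T2, order 10), A_5 (5T4, order 60). By Dedekind's theorem, for a prime p not dividing disc(f) the degrees of the irreducible factors of f mod p form the cycle type of an element of G. Factoring f modulo the 2 such primes p <= 7 (skipping 2, 5, which divide the discriminant), each new pattern first appears at: mod 3: f = (x^5 + 2x^4 + x^3 + x^2 + x + 2), pattern 5; mod 7: f = (x)(x + 5)(x^3 + 3x + 2), pattern 3+1+1. No other pattern occurs in this range, so the set of observed cycle types is {5, 3+1+1}. Among the candidates above, the only group containing elements of all these cycle types is A_5 (5T4) — each of C_5 (5T1), D_5 (5T2) lacks at least one of them. Hence G = A_5 (5T4), of order 60.

A_5, the alternating group on 5 letters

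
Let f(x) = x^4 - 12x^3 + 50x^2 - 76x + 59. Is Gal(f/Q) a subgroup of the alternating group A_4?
No

The polynomial is irreducible of degree 4 over Q. Its discriminant is 9750528, which is not a perfect square. A Galois group lies in the alternating group exactly when the discriminant is a square in Q, so the Galois group (D_4) is not contained in A_4.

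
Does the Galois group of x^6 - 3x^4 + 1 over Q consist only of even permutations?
The polynomial is irreducible of degree 6 over Q. Its discriminant is -419904, which is not a perfect square. A Galois group lies in the alternating group exactly when the discriminant is a square in Q, so the Galois group (A_4 x C_2) is not contained in A_6.

No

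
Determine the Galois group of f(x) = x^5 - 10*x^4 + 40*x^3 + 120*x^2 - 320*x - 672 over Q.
The polynomial f is an irreducible quintic over Q, so G = Gal(f/Q) is a transitive subgroup of S_5: one of C_5 (5T1, order 5), D_5 (5T2, order 10), F_20 (5T3, order 20), A_5 (5T4, order 60) or S_5 (5T5, order 120). The discriminant of f is 1968128000000000, which is not a perfect square, so G is not contained in A_5. The transitive groups of degree 5 not contained in A_5 are: F_20 (5T3, order 20), S_5 (5T5, order 120). By Dedekind's theorem, for a prime p not dividing disc(f) the degrees of the irreducible factors of f mod p form the cycle type of an element of G. Factoring f modulo the 18 such primes p <= 73 (skipping 2, 5, 31, which divide the discriminant), each new pattern first appears at: mod 3: f = (x)(x^4 + 2x^3 + x^2 + 1), pattern 4+1; mod 11: f = (x^5 + x^4 + 7x^3 + 10x^2 + 10x + 10), pattern 5; mod 19: f = (x + 14)(x^2 + 5x + 15)(x^2 + 9x + 12), pattern 2+2+1. No other pattern occurs in this range, so the set of observed cycle types is {4+1, 5, 2+2+1}. The candidates containing elements of all these cycle types are F_20 (5T3) of order 20, S_5 (5T5) of order 120; the others are excluded. The observed types are precisely the cycle types that occur in F_20 (5T3) (apart from the identity). Each of the other remaining candidates has further cycle types, and by the Chebotarev density theorem the matching factorization patterns would occur for a proportion of primes equal to their share of the group: S_5 (5T5) additionally contains elements of type 3+2, 3+1+1, 2+1+1+1 (50 of its 120 elements, about 42% of primes). None of the 18 primes tested shows any such pattern (for each of these groups the chance of that is below 10^-4), which rules them out. Hence G = F_20 (5T3), of order 20.

5T3: F_20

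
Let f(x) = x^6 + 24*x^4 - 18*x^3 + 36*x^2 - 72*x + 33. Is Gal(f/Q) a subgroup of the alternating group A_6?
No

The polynomial is irreducible of degree 6 over Q. Its discriminant is 273843168325632, which is not a perfect square. A Galois group lies in the alternating group exactly when the discriminant is a square in Q, so the Galois group (D_6) is not contained in A_6.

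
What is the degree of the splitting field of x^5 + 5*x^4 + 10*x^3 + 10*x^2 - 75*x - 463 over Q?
10

The degree of the splitting field over Q equals the order of the Galois group, so first determine the group. The polynomial f is an irreducible quintic over Q, so G = Gal(f/Q) is a transitive subgroup of S_5: one of C_5 (5T1, order 5), D_5 (5T2, order 10), F_20 (5T3, order 20), A_5 (5T4, order 60) or S_5 (5T5, order 120). The discriminant of f is 67108864000000 = 8192000^2, a perfect square, so G is contained in A_5. The transitive groups of degree 5 contained in A_5 are: C_5 (5T1, order 5), D_5 (5T2, order 10), A_5 (5T4, order 60). By Dedekind's theorem, for a prime p not dividing disc(f) the degrees of the irreducible factors of f mod p form the cycle type of an element of G. Factoring f modulo the 23 such primes p <= 97 (skipping 2, 5, which divide the discriminant), each new pattern first appears at: mod 3: f = (x + 1)(x^2 + 1)(x^2 + x + 2), pattern 2+2+1; mod 7: f = (x^5 + 5x^4 + 3x^3 + 3x^2 + 2x + 6), pattern 5. No other pattern occurs in this range, so the set of observed cycle types is {2+2+1, 5}. The candidates containing elements of all these cycle types are D_5 (5T2) of order 10, A_5 (5T4) of order 60; the others are excluded. The observed types are precisely the cycle types that occur in D_5 (5T2) (apart from the identity). Each of the other remaining candidates has further cycle types, and by the Chebotarev density theorem the matching factorization patterns would occur for a proportion of primes equal to their share of the group: A_5 (5T4) additionally contains elements of type 3+1+1 (20 of its 60 elements, about 33% of primes). None of the 23 primes tested shows any such pattern (for each of these groups the chance of that is below 10^-4), which rules them out. Hence G = D_5 (5T2), of order 10. The Galois group D_5 (5T2) has order 10, so the splitting field has degree 10 over Q.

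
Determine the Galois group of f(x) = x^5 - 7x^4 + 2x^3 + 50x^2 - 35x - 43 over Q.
5T1: C_5

The polynomial f is an irreducible quintic over Q, so G = Gal(f/Q) is a transitive subgroup of S_5: one of C_5 (5T1, order 5), D_5 (5T2, order 10), F_20 (5T3, order 20), A_5 (5T4, order 60) or S_5 (5T5, order 120). The discriminant of f is 15352201216 = 123904^2, a perfect square, so G is contained in A_5. The transitive groups of degree 5 contained in A_5 are: C_5 (5T1, order 5), D_5 (5T2, order 10), A_5 (5T4, order 60). By Dedekind's theorem, for a prime p not dividing disc(f) the degrees of the irreducible factors of f mod p form the cycle type of an element of G. Factoring f modulo the 14 such primes p <= 53 (skipping 2, 11, which divide the discriminant), each new pattern first appears at: mod 3: f = (x^5 + 2x^4 + 2x^3 + 2x^2 + x + 2), pattern 5; mod 23: f = (x + 4)(x + 7)(x + 11)(x + 19)(x + 21), pattern 1+1+1+1+1. No other pattern occurs in this range, so the set of observed cycle types is {5, 1+1+1+1+1}. The candidates containing elements of all these cycle types are C_5 (5T1) of order 5, D_5 (5T2) of order 10, A_5 (5T4) of order 60; the others are excluded. The observed types are precisely the cycle types that occur in C_5 (5T1). Each of the other remaining candidates has further cycle types, and by the Chebotarev density theorem the matching factorization patterns would occur for a proportion of primes equal to their share of the group: D_5 (5T2) additionally contains elements of type 2+2+1 (5 of its 10 elements, about 50% of primes); A_5 (5T4) additionally contains elements of type 3+1+1, 2+2+1 (35 of its 60 elements, about 58% of primes). None of the 14 primes tested shows any such pattern (for each of these groups the chance of that is below 10^-4), which rules them out. Hence G = C_5 (5T1), of order 5.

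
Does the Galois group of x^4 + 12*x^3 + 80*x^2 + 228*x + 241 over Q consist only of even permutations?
Yes

The polynomial is irreducible of degree 4 over Q. Its discriminant is 187142400 = 13680^2, a perfect square. A Galois group lies in the alternating group exactly when the discriminant is a square in Q, so the Galois group (V_4) is contained in A_4.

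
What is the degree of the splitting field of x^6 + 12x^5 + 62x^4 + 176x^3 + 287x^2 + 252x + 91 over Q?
12

The degree of the splitting field over Q equals the order of the Galois group, so first determine the group. The polynomial f is an irreducible sextic over Q, so G = Gal(f/Q) is one of the 16 transitive subgroups 6T1, ..., 6T16 of S_6. The discriminant of f is 153664 = 392^2, a perfect square, so G is contained in A_6. The transitive groups of degree 6 contained in A_6 are: A_4 (6T4, order 12), S_4 (6T7, order 24), (C_3 x C_3) : C_4 (6T10, order 36), PSL(2,5) (6T12, order 60), A_6 (6T15, order 360). By Dedekind's theorem, for a prime p not dividing disc(f) the degrees of the irreducible factors of f mod p form the cycle type of an element of G. Factoring f modulo the 33 such primes p <= 149 (skipping 2, 7, which divide the discriminant), each new pattern first appears at: mod 3: f = (x^3 + x^2 + x + 2)(x^3 + 2x^2 + 2x + 2), pattern 3+3; mod 13: f = (x)(x + 4)(x^2 + 4x + 2)(x^2 + 4x + 12), pattern 2+2+1+1. No other pattern occurs in this range, so the set of observed cycle types is {3+3, 2+2+1+1}. The candidates containing elements of all these cycle types are A_4 (6T4) of order 12, S_4 (6T7) of order 24, (C_3 x C_3) : C_4 (6T10) of order 36, PSL(2,5) (6T12) of order 60, A_6 (6T15) of order 360; the others are excluded. The observed types are precisely the cycle types that occur in A_4 (6T4) (apart from the identity). Each of the other remaining candidates has further cycle types, and by the Chebotarev density theorem the matching factorization patterns would occur for a proportion of primes equal to their share of the group: S_4 (6T7) additionally contains elements of type 4+2 (6 of its 24 elements, about 25% of primes); (C_3 x C_3) : C_4 (6T10) additionally contains elements of type 4+2, 3+1+1+1 (22 of its 36 elements, about 61% of primes); PSL(2,5) (6T12) additionally contains elements of type 5+1 (24 of its 60 elements, about 40% of primes); A_6 (6T15) additionally contains elements of type 5+1, 4+2, 3+1+1+1 (274 of its 360 elements, about 76% of primes). None of the 33 primes tested shows any such pattern (for each of these groups the chance of that is below 10^-4), which rules them out. Hence G = A_4 (6T4), of order 12. The Galois group A_4 (6T4) has order 12, so the splitting field has degree 12 over Q.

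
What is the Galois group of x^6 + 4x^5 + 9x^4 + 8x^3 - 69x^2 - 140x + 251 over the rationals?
(C_3 x C_3) : C_4, the transitive group 6T10 of order 36

The polynomial f is an irreducible sextic over Q, so G = Gal(f/Q) is one of the 16 transitive subgroups 6T1, ..., 6T16 of S_6. The discriminant of f is 564385546240000 = 23756800^2, a perfect square, so G is contained in A_6. The transitive groups of degree 6 contained in A_6 are: A_4 (6T4, order 12), S_4 (6T7, order 24), (C_3 x C_3) : C_4 (6T10, order 36), PSL(2,5) (6T12, order 60), A_6 (6T15, order 360). By Dedekind's theorem, for a prime p not dividing disc(f) the degrees of the irreducible factors of f mod p form the cycle type of an element of G. Factoring f modulo the 19 such primes p <= 79 (skipping 2, 5, 29, which divide the discriminant), each new pattern first appears at: mod 3: f = (x^2 + 2x + 2)(x^4 + 2x^3 + x + 1), pattern 4+2; mod 11: f = (x^3 + 6x^2 + 8x + 10)(x^3 + 9x^2 + 2x + 2), pattern 3+3; mod 19: f = (x + 15)(x + 17)(x^2 + 13x + 13)(x^2 + 16x + 11), pattern 2+2+1+1; mod 61: f = (x + 6)(x + 39)(x + 53)(x^3 + 28x^2 + 14x + 10), pattern 3+1+1+1. No other pattern occurs in this range, so the set of observed cycle types is {4+2, 3+3, 2+2+1+1, 3+1+1+1}. The candidates containing elements of all these cycle types are (C_3 x C_3) : C_4 (6T10) of order 36, A_6 (6T15) of order 360; the others are excluded. The observed types are precisely the cycle types that occur in (C_3 x C_3) : C_4 (6T10) (apart from the identity). Each of the other remaining candidates has further cycle types, and by the Chebotarev density theorem the matching factorization patterns would occur for a proportion of primes equal to their share of the group: A_6 (6T15) additionally contains elements of type 5+1 (144 of its 360 elements, about 40% of primes). None of the 19 primes tested shows any such pattern (for each of these groups the chance of that is below 10^-4), which rules them out. Hence G = (C_3 x C_3) : C_4 (6T10), of order 36.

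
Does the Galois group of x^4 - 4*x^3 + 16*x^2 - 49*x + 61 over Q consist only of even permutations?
No

The polynomial is irreducible of degree 4 over Q. Its discriminant is 9453125, which is not a perfect square. A Galois group lies in the alternating group exactly when the discriminant is a square in Q, so the Galois group (C_4) is not contained in A_4.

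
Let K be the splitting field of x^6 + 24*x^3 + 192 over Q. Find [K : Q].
The degree of the splitting field over Q equals the order of the Galois group, so first determine the group. The polynomial f is an irreducible sextic over Q, so G = Gal(f/Q) is one of the 16 transitive subgroups 6T1, ..., 6T16 of S_6. The discriminant of f is -190210142896128, which is not a perfect square, so G is not contained in A_6. The transitive groups of degree 6 not contained in A_6 are: C_6 (6T1, order 6), S_3 (6T2, order 6), D_6 (6T3, order 12), C_3 x S_3 (6T5, order 18), A_4 x C_2 (6T6, order 24), S_4 (6T8, order 24), S_3 x S_3 (6T9, order 36), S_4 x C_2 (6T11, order 48), (S_3 x S_3) : C_2 (6T13, order 72), PGL(2,5) (6T14, order 120), S_6 (6T16, order 720). By Dedekind's theorem, for a prime p not dividing disc(f) the degrees of the irreducible factors of f mod p form the cycle type of an element of G. Factoring f modulo the 33 such primes p <= 149 (skipping 2, 3, which divide the discriminant), each new pattern first appears at: mod 5: f = (x^6 + 4x^3 + 2), pattern 6; mod 7: f = (x + 3)(x + 5)(x + 6)(x^3 + 4), pattern 3+1+1+1; mod 17: f = (x^2 + 9x + 11)(x^2 + 10x + 11)(x^2 + 15x + 11), pattern 2+2+2; mod 19: f = (x^3 + 9)(x^3 + 15), pattern 3+3; mod 73: f = (x + 11)(x + 13)(x + 15)(x + 29)(x + 31)(x + 47), pattern 1+1+1+1+1+1. No other pattern occurs in this range, so the set of observed cycle types is {6, 3+1+1+1, 2+2+2, 3+3, 1+1+1+1+1+1}. The candidates containing elements of all these cycle types are C_3 x S_3 (6T5) of order 18, S_3 x S_3 (6T9) of order 36, (S_3 x S_3) : C_2 (6T13) of order 72, S_6 (6T16) of order 720; the others are excluded. The observed types are precisely the cycle types that occur in C_3 x S_3 (6T5). Each of the other remaining candidates has further cycle types, and by the Chebotarev density theorem the matching factorization patterns would occur for a proportion of primes equal to their share of the group: S_3 x S_3 (6T9) additionally contains elements of type 2+2+1+1 (9 of its 36 elements, about 25% of primes); (S_3 x S_3) : C_2 (6T13) additionally contains elements of type 4+2, 3+2+1, 2+2+1+1, 2+1+1+1+1 (45 of its 72 elements, about 62% of primes); S_6 (6T16) additionally contains elements of type 5+1, 4+2, 4+1+1, 3+2+1, 2+2+1+1, 2+1+1+1+1 (504 of its 720 elements, about 70% of primes). None of the 33 primes tested shows any such pattern (for each of these groups the chance of that is below 10^-4), which rules them out. Hence G = C_3 x S_3 (6T5), of order 18. The Galois group C_3 x S_3 (6T5) has order 18, so the splitting field has degree 18 over Q.

18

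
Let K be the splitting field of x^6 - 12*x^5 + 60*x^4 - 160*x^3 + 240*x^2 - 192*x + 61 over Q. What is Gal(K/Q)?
The polynomial f is an irreducible sextic over Q, so G = Gal(f/Q) is one of the 16 transitive subgroups 6T1, ..., 6T16 of S_6. The discriminant of f is 11337408, which is not a perfect square, so G is not contained in A_6. The transitive groups of degree 6 not contained in A_6 are: C_6 (6T1, order 6), S_3 (6T2, order 6), D_6 (6T3, order 12), C_3 x S_3 (6T5, order 18), A_4 x C_2 (6T6, order 24), S_4 (6T8, order 24), S_3 x S_3 (6T9, order 36), S_4 x C_2 (6T11, order 48), (S_3 x S_3) : C_2 (6T13, order 72), PGL(2,5) (6T14, order 120), S_6 (6T16, order 720). By Dedekind's theorem, for a prime p not dividing disc(f) the degrees of the irreducible factors of f mod p form the cycle type of an element of G. Factoring f modulo the 79 such primes p <= 419 (skipping 2, 3, which divide the discriminant), each new pattern first appears at: mod 5: f = (x^2 + x + 2)(x^2 + 3x + 3)(x^2 + 4x + 1), pattern 2+2+2; mod 7: f = (x^6 + 2x^5 + 4x^4 + x^3 + 2x^2 + 4x + 5), pattern 6; mod 11: f = (x + 1)(x + 6)(x^2 + 4x + 8)(x^2 + 10x + 7), pattern 2+2+1+1; mod 13: f = (x^3 + 7x^2 + 12x + 1)(x^3 + 7x^2 + 12x + 9), pattern 3+3; mod 61: f = (x)(x + 24)(x + 26)(x + 31)(x + 33)(x + 57), pattern 1+1+1+1+1+1. No other pattern occurs in this range, so the set of observed cycle types is {2+2+2, 6, 2+2+1+1, 3+3, 1+1+1+1+1+1}. The candidates containing elements of all these cycle types are D_6 (6T3) of order 12, A_4 x C_2 (6T6) of order 24, S_3 x S_3 (6T9) of order 36, S_4 x C_2 (6T11) of order 48, (S_3 x S_3) : C_2 (6T13) of order 72, PGL(2,5) (6T14) of order 120, S_6 (6T16) of order 720; the others are excluded. The observed types are precisely the cycle types that occur in D_6 (6T3). Each of the other remaining candidates has further cycle types, and by the Chebotarev density theorem the matching factorization patterns would occur for a proportion of primes equal to their share of the group: A_4 x C_2 (6T6) additionally contains elements of type 2+1+1+1+1 (3 of its 24 elements, about 12% of primes); S_3 x S_3 (6T9) additionally contains elements of type 3+1+1+1 (4 of its 36 elements, about 11% of primes); S_4 x C_2 (6T11) additionally contains elements of type 4+2, 4+1+1, 2+1+1+1+1 (15 of its 48 elements, about 31% of primes); (S_3 x S_3) : C_2 (6T13) additionally contains elements of type 4+2, 3+2+1, 3+1+1+1, 2+1+1+1+1 (40 of its 72 elements, about 56% of primes); PGL(2,5) (6T14) additionally contains elements of type 5+1, 4+1+1 (54 of its 120 elements, about 45% of primes); S_6 (6T16) additionally contains elements of type 5+1, 4+2, 4+1+1, 3+2+1, 3+1+1+1, 2+1+1+1+1 (499 of its 720 elements, about 69% of primes). None of the 79 primes tested shows any such pattern (for each of these groups the chance of that is below 10^-4), which rules them out. Hence G = D_6 (6T3), of order 12.

D_6, the dihedral group of order 12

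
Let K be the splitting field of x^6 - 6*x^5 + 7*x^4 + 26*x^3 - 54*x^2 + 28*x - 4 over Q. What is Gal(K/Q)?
S_4 x C_2 (also written S4xC2)

The polynomial f is an irreducible sextic over Q, so G = Gal(f/Q) is one of the 16 transitive subgroups 6T1, ..., 6T16 of S_6. The discriminant of f is -45161350144, which is not a perfect square, so G is not contained in A_6. The transitive groups of degree 6 not contained in A_6 are: C_6 (6T1, order 6), S_3 (6T2, order 6), D_6 (6T3, order 12), C_3 x S_3 (6T5, order 18), A_4 x C_2 (6T6, order 24), S_4 (6T8, order 24), S_3 x S_3 (6T9, order 36), S_4 x C_2 (6T11, order 48), (S_3 x S_3) : C_2 (6T13, order 72), PGL(2,5) (6T14, order 120), S_6 (6T16, order 720). By Dedekind's theorem, for a prime p not dividing disc(f) the degrees of the irreducible factors of f mod p form the cycle type of an element of G. Factoring f modulo the 66 such primes p <= 347 (skipping 2, 29, 229, which divide the discriminant), each new pattern first appears at: mod 3: f = (x^6 + x^4 + 2x^3 + x + 2), pattern 6; mod 5: f = (x^3 + 2x + 4)(x^3 + 4x^2 + 4), pattern 3+3; mod 7: f = (x + 1)(x + 5)(x^4 + 2x^3 + 4x^2 + 6x + 2), pattern 4+1+1; mod 13: f = (x^2 + x + 2)(x^4 + 6x^3 + 12x^2 + 2x + 11), pattern 4+2; mod 23: f = (x^2 + 5x + 16)(x^2 + 15x + 2)(x^2 + 20x + 20), pattern 2+2+2; mod 37: f = (x + 11)(x + 19)(x^2 + 14x + 4)(x^2 + 24x + 20), pattern 2+2+1+1; mod 193: f = (x + 29)(x + 41)(x + 49)(x + 51)(x + 56)(x + 154), pattern 1+1+1+1+1+1; mod 347: f = (x + 5)(x + 11)(x + 49)(x + 94)(x^2 + 182x + 208), pattern 2+1+1+1+1. No other pattern occurs in this range, so the set of observed cycle types is {6, 3+3, 4+1+1, 4+2, 2+2+2, 2+2+1+1, 1+1+1+1+1+1, 2+1+1+1+1}. The candidates containing elements of all these cycle types are S_4 x C_2 (6T11) of order 48, S_6 (6T16) of order 720; the others are excluded. The observed types are precisely the cycle types that occur in S_4 x C_2 (6T11). Each of the other remaining candidates has further cycle types, and by the Chebotarev density theorem the matching factorization patterns would occur for a proportion of primes equal to their share of the group: S_6 (6T16) additionally contains elements of type 5+1, 3+2+1, 3+1+1+1 (304 of its 720 elements, about 42% of primes). None of the 66 primes tested shows any such pattern (for each of these groups the chance of that is below 10^-4), which rules them out. Hence G = S_4 x C_2 (6T11), of order 48.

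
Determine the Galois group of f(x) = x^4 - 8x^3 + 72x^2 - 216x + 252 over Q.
A_4 (order 12)

The polynomial is an irreducible quartic over Q and its discriminant is 4087812096 = 63936^2, a perfect square, so the Galois group is contained in A_4. The resolvent cubic y^3 - 72*y^2 + 720*y + 9792 is irreducible over Q. An irreducible resolvent with square discriminant gives A_4.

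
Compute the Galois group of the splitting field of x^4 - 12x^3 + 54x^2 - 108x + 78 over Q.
The polynomial is an irreducible quartic over Q and its discriminant is -6912, which is not a perfect square, so the Galois group is not contained in A_4. The resolvent cubic y^3 - 54*y^2 + 984*y - 6048 has exactly one rational root, so the Galois group is C_4 or D_4. The quartic remains irreducible over Q(sqrt(disc)), so the group is D_4.

D_4 (also written D4)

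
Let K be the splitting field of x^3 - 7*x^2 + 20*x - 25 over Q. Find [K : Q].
6

The degree of the splitting field over Q equals the order of the Galois group, so first determine the group. The polynomial is an irreducible cubic over Q and its discriminant is -575, which is not a perfect square. For an irreducible cubic, a non-square discriminant gives Galois group S_3. The Galois group S_3 (3T2) has order 6, so the splitting field has degree 6 over Q.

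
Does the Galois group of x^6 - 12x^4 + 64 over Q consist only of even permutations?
No

The polynomial is irreducible of degree 6 over Q. Its discriminant is -450868486864896, which is not a perfect square. A Galois group lies in the alternating group exactly when the discriminant is a square in Q, so the Galois group (A_4 x C_2) is not contained in A_6.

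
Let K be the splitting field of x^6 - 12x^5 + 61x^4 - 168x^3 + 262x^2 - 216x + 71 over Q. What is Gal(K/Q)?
6T4: A_4

The polynomial f is an irreducible sextic over Q, so G = Gal(f/Q) is one of the 16 transitive subgroups 6T1, ..., 6T16 of S_6. The discriminant of f is 153664 = 392^2, a perfect square, so G is contained in A_6. The transitive groups of degree 6 contained in A_6 are: A_4 (6T4, order 12), S_4 (6T7, order 24), (C_3 x C_3) : C_4 (6T10, order 36), PSL(2,5) (6T12, order 60), A_6 (6T15, order 360). By Dedekind's theorem, for a prime p not dividing disc(f) the degrees of the irreducible factors of f mod p form the cycle type of an element of G. Factoring f modulo the 33 such primes p <= 149 (skipping 2, 7, which divide the discriminant), each new pattern first appears at: mod 3: f = (x^3 + 2x + 1)(x^3 + 2x + 2), pattern 3+3; mod 13: f = (x + 4)(x + 5)(x^2 + 9x + 9)(x^2 + 9x + 10), pattern 2+2+1+1. No other pattern occurs in this range, so the set of observed cycle types is {3+3, 2+2+1+1}. The candidates containing elements of all these cycle types are A_4 (6T4) of order 12, S_4 (6T7) of order 24, (C_3 x C_3) : C_4 (6T10) of order 36, PSL(2,5) (6T12) of order 60, A_6 (6T15) of order 360; the others are excluded. The observed types are precisely the cycle types that occur in A_4 (6T4) (apart from the identity). Each of the other remaining candidates has further cycle types, and by the Chebotarev density theorem the matching factorization patterns would occur for a proportion of primes equal to their share of the group: S_4 (6T7) additionally contains elements of type 4+2 (6 of its 24 elements, about 25% of primes); (C_3 x C_3) : C_4 (6T10) additionally contains elements of type 4+2, 3+1+1+1 (22 of its 36 elements, about 61% of primes); PSL(2,5) (6T12) additionally contains elements of type 5+1 (24 of its 60 elements, about 40% of primes); A_6 (6T15) additionally contains elements of type 5+1, 4+2, 3+1+1+1 (274 of its 360 elements, about 76% of primes). None of the 33 primes tested shows any such pattern (for each of these groups the chance of that is below 10^-4), which rules them out. Hence G = A_4 (6T4), of order 12.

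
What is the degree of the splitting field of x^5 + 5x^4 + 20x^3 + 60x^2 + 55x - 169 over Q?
The degree of the splitting field over Q equals the order of the Galois group, so first determine the group. The polynomial f is an irreducible quintic over Q, so G = Gal(f/Q) is a transitive subgroup of S_5: one of C_5 (5T1, order 5), D_5 (5T2, order 10), F_20 (5T3, order 20), A_5 (5T4, order 60) or S_5 (5T5, order 120). The discriminant of f is 8876448800000, which is not a perfect square, so G is not contained in A_5. The transitive groups of degree 5 not contained in A_5 are: F_20 (5T3, order 20), S_5 (5T5, order 120). By Dedekind's theorem, for a prime p not dividing disc(f) the degrees of the irreducible factors of f mod p form the cycle type of an element of G. Factoring f modulo the 18 such primes p <= 71 (skipping 2, 5, which divide the discriminant), each new pattern first appears at: mod 3: f = (x + 1)(x^4 + x^3 + x^2 + 2x + 2), pattern 4+1; mod 11: f = (x^5 + 5x^4 + 9x^3 + 5x^2 + 7), pattern 5; mod 19: f = (x + 5)(x^2 + 3x + 18)(x^2 + 16x + 11), pattern 2+2+1. No other pattern occurs in this range, so the set of observed cycle types is {4+1, 5, 2+2+1}. The candidates containing elements of all these cycle types are F_20 (5T3) of order 20, S_5 (5T5) of order 120; the others are excluded. The observed types are precisely the cycle types that occur in F_20 (5T3) (apart from the identity). Each of the other remaining candidates has further cycle types, and by the Chebotarev density theorem the matching factorization patterns would occur for a proportion of primes equal to their share of the group: S_5 (5T5) additionally contains elements of type 3+2, 3+1+1, 2+1+1+1 (50 of its 120 elements, about 42% of primes). None of the 18 primes tested shows any such pattern (for each of these groups the chance of that is below 10^-4), which rules them out. Hence G = F_20 (5T3), of order 20. The Galois group F_20 (5T3) has order 20, so the splitting field has degree 20 over Q.

20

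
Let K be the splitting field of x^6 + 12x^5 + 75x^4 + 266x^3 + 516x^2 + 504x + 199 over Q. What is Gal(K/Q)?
The polynomial f is an irreducible sextic over Q, so G = Gal(f/Q) is one of the 16 transitive subgroups 6T1, ..., 6T16 of S_6. The discriminant of f is -5217636731328, which is not a perfect square, so G is not contained in A_6. The transitive groups of degree 6 not contained in A_6 are: C_6 (6T1, order 6), S_3 (6T2, order 6), D_6 (6T3, order 12), C_3 x S_3 (6T5, order 18), A_4 x C_2 (6T6, order 24), S_4 (6T8, order 24), S_3 x S_3 (6T9, order 36), S_4 x C_2 (6T11, order 48), (S_3 x S_3) : C_2 (6T13, order 72), PGL(2,5) (6T14, order 120), S_6 (6T16, order 720). By Dedekind's theorem, for a prime p not dividing disc(f) the degrees of the irreducible factors of f mod p form the cycle type of an element of G. Factoring f modulo the 21 such primes p <= 89 (skipping 2, 3, 7, which divide the discriminant), each new pattern first appears at: mod 5: f = (x^6 + 2x^5 + x^3 + x^2 + 4x + 4), pattern 6; mod 11: f = (x + 10)(x^5 + 2x^4 + 2x^2 + x + 10), pattern 5+1; mod 13: f = (x + 10)(x + 12)(x^4 + 3x^3 + 6x^2 + 8x + 10), pattern 4+1+1; mod 23: f = (x + 12)(x + 14)(x^2 + 10x + 14)(x^2 + 22x + 14), pattern 2+2+1+1; mod 43: f = (x^3 + x^2 + 23x + 16)(x^3 + 11x^2 + 41x + 42), pattern 3+3; mod 61: f = (x^2 + 25x + 25)(x^2 + 49x + 30)(x^2 + 60x + 28), pattern 2+2+2. No other pattern occurs in this range, so the set of observed cycle types is {6, 5+1, 4+1+1, 2+2+1+1, 3+3, 2+2+2}. The candidates containing elements of all these cycle types are PGL(2,5) (6T14) of order 120, S_6 (6T16) of order 720; the others are excluded. The observed types are precisely the cycle types that occur in PGL(2,5) (6T14) (apart from the identity). Each of the other remaining candidates has further cycle types, and by the Chebotarev density theorem the matching factorization patterns would occur for a proportion of primes equal to their share of the group: S_6 (6T16) additionally contains elements of type 4+2, 3+2+1, 3+1+1+1, 2+1+1+1+1 (265 of its 720 elements, about 37% of primes). None of the 21 primes tested shows any such pattern (for each of these groups the chance of that is below 10^-4), which rules them out. Hence G = PGL(2,5) (6T14), of order 120.

PGL(2,5) (order 120)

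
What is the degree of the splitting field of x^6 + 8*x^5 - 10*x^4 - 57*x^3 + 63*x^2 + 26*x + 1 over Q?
The degree of the splitting field over Q equals the order of the Galois group, so first determine the group. The polynomial f is an irreducible sextic over Q, so G = Gal(f/Q) is one of the 16 transitive subgroups 6T1, ..., 6T16 of S_6. The discriminant of f is 3646117689361 = 1909481^2, a perfect square, so G is contained in A_6. The transitive groups of degree 6 contained in A_6 are: A_4 (6T4, order 12), S_4 (6T7, order 24), (C_3 x C_3) : C_4 (6T10, order 36), PSL(2,5) (6T12, order 60), A_6 (6T15, order 360). By Dedekind's theorem, for a prime p not dividing disc(f) the degrees of the irreducible factors of f mod p form the cycle type of an element of G. Factoring f modulo the 21 such primes p <= 83 (skipping 7, 19, which divide the discriminant), each new pattern first appears at: mod 2: f = (x + 1)(x^5 + x^4 + x^3 + x + 1), pattern 5+1; mod 11: f = (x^3 + x^2 + 2x + 9)(x^3 + 7x^2 + 3x + 5), pattern 3+3; mod 61: f = (x + 2)(x + 25)(x^2 + 21x + 1)(x^2 + 21x + 11), pattern 2+2+1+1. No other pattern occurs in this range, so the set of observed cycle types is {5+1, 3+3, 2+2+1+1}. The candidates containing elements of all these cycle types are PSL(2,5) (6T12) of order 60, A_6 (6T15) of order 360; the others are excluded. The observed types are precisely the cycle types that occur in PSL(2,5) (6T12) (apart from the identity). Each of the other remaining candidates has further cycle types, and by the Chebotarev density theorem the matching factorization patterns would occur for a proportion of primes equal to their share of the group: A_6 (6T15) additionally contains elements of type 4+2, 3+1+1+1 (130 of its 360 elements, about 36% of primes). None of the 21 primes tested shows any such pattern (for each of these groups the chance of that is below 10^-4), which rules them out. Hence G = PSL(2,5) (6T12), of order 60. The Galois group PSL(2,5) (6T12) has order 60, so the splitting field has degree 60 over Q.

60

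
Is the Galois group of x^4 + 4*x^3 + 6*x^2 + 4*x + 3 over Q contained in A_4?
The polynomial is irreducible of degree 4 over Q. Its discriminant is 2048, which is not a perfect square. A Galois group lies in the alternating group exactly when the discriminant is a square in Q, so the Galois group (D_4) is not contained in A_4.

No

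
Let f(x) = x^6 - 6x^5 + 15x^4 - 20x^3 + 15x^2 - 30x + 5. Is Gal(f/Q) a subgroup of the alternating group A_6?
Yes

The polynomial is irreducible of degree 6 over Q. Its discriminant is 746496000000 = 864000^2, a perfect square. A Galois group lies in the alternating group exactly when the discriminant is a square in Q, so the Galois group (A_6) is contained in A_6.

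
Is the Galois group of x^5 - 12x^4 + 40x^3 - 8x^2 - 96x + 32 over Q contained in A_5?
The polynomial is irreducible of degree 5 over Q. Its discriminant is 15352201216 = 123904^2, a perfect square. A Galois group lies in the alternating group exactly when the discriminant is a square in Q, so the Galois group (C_5) is contained in A_5.

Yes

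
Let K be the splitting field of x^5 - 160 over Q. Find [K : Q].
The degree of the splitting field over Q equals the order of the Galois group, so first determine the group. The polynomial f is an irreducible quintic over Q, so G = Gal(f/Q) is a transitive subgroup of S_5: one of C_5 (5T1, order 5), D_5 (5T2, order 10), F_20 (5T3, order 20), A_5 (5T4, order 60) or S_5 (5T5, order 120). The discriminant of f is 2048000000000, which is not a perfect square, so G is not contained in A_5. The transitive groups of degree 5 not contained in A_5 are: F_20 (5T3, order 20), S_5 (5T5, order 120). By Dedekind's theorem, for a prime p not dividing disc(f) the degrees of the irreducible factors of f mod p form the cycle type of an element of G. Factoring f modulo the 18 such primes p <= 71 (skipping 2, 5, which divide the discriminant), each new pattern first appears at: mod 3: f = (x + 2)(x^4 + x^3 + x^2 + x + 1), pattern 4+1; mod 11: f = (x^5 + 5), pattern 5; mod 19: f = (x + 7)(x^2 + 3x + 11)(x^2 + 9x + 11), pattern 2+2+1; mod 31: f = (x + 3)(x + 6)(x + 12)(x + 17)(x + 24), pattern 1+1+1+1+1. No other pattern occurs in this range, so the set of observed cycle types is {4+1, 5, 2+2+1, 1+1+1+1+1}. The candidates containing elements of all these cycle types are F_20 (5T3) of order 20, S_5 (5T5) of order 120; the others are excluded. The observed types are precisely the cycle types that occur in F_20 (5T3). Each of the other remaining candidates has further cycle types, and by the Chebotarev density theorem the matching factorization patterns would occur for a proportion of primes equal to their share of the group: S_5 (5T5) additionally contains elements of type 3+2, 3+1+1, 2+1+1+1 (50 of its 120 elements, about 42% of primes). None of the 18 primes tested shows any such pattern (for each of these groups the chance of that is below 10^-4), which rules them out. Hence G = F_20 (5T3), of order 20. The Galois group F_20 (5T3) has order 20, so the splitting field has degree 20 over Q.

20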